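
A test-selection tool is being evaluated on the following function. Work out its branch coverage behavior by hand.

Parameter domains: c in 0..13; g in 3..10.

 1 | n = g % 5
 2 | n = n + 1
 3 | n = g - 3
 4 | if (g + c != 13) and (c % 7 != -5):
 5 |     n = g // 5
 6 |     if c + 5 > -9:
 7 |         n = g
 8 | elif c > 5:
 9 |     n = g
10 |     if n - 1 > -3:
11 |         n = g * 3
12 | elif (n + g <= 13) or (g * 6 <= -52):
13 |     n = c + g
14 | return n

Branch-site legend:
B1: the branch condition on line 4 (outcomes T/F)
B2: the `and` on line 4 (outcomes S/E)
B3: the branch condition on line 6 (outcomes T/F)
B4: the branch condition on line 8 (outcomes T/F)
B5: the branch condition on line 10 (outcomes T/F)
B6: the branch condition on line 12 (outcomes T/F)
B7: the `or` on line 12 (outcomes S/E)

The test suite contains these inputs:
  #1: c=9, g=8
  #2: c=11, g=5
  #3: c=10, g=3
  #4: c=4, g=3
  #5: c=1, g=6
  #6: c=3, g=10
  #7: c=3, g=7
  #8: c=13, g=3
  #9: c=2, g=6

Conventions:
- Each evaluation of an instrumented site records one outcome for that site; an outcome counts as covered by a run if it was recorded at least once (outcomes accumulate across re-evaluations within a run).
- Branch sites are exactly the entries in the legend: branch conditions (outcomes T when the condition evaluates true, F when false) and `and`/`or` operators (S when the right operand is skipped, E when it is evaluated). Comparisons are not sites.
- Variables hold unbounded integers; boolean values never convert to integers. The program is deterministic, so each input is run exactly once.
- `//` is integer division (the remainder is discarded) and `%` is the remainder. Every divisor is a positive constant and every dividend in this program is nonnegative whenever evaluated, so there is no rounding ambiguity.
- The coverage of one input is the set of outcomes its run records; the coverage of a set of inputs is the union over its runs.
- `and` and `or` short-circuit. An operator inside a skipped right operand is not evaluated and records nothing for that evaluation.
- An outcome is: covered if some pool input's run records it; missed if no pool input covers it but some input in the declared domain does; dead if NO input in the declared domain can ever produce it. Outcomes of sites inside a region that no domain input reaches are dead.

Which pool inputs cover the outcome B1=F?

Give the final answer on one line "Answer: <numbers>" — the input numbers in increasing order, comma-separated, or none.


input #1 (c=9, g=8): does not record B1=F
input #2 (c=11, g=5): does not record B1=F
input #3 (c=10, g=3): records B1=F
input #4 (c=4, g=3): does not record B1=F
input #5 (c=1, g=6): does not record B1=F
input #6 (c=3, g=10): records B1=F
input #7 (c=3, g=7): does not record B1=F
input #8 (c=13, g=3): does not record B1=F
input #9 (c=2, g=6): does not record B1=F
Answer: 3, 6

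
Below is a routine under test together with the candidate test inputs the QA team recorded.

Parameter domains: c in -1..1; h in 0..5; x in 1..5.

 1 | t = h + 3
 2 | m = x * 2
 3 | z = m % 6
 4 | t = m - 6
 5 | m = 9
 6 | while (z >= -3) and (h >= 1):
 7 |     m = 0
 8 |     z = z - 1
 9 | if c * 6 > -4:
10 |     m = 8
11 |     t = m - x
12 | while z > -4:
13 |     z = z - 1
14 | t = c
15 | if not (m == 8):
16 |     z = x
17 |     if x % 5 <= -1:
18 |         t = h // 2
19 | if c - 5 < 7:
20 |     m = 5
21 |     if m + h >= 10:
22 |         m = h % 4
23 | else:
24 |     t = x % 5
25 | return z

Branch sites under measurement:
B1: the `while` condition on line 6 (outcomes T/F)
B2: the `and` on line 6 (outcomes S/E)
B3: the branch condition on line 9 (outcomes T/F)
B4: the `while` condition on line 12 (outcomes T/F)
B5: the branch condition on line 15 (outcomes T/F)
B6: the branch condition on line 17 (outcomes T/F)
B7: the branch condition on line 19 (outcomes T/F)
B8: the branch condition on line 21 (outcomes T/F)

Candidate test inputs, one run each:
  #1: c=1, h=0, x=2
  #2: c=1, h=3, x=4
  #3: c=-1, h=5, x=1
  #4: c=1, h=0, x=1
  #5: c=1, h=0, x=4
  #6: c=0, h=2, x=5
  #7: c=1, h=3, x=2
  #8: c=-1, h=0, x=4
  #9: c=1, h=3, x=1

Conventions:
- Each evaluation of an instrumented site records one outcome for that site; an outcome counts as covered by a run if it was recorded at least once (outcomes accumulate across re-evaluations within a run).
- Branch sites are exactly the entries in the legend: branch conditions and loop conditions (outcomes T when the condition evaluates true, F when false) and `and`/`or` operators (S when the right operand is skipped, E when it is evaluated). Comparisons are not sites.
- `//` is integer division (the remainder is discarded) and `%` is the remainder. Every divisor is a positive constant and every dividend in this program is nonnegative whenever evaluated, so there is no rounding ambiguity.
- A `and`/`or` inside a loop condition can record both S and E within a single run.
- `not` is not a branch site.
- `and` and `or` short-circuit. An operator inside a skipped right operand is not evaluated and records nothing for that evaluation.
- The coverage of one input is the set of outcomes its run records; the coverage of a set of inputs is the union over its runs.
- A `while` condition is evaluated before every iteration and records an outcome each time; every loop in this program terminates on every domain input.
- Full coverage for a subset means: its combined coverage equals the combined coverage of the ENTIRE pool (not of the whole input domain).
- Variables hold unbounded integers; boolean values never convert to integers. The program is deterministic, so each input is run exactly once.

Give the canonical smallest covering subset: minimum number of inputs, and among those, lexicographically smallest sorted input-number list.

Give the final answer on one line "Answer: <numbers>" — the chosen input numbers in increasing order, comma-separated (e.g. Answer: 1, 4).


test 1 (c=1, h=0, x=2) fires B2->E, B1->F, B3->T, B4->T, B4->T, B4->T, B4->T, B4->T, B4->T, B4->T, B4->T, B4->F, B5->F, B7->T, ...; hits B1=F, B2=E, B3=T, B4=T, B4=F, B5=F, B7=T, B8=F
test 2 (c=1, h=3, x=4) fires B2->E, B1->T, B2->E, B1->T, B2->E, B1->T, B2->E, B1->T, B2->E, B1->T, B2->E, B1->T, B2->S, B1->F, ...; hits B1=T, B1=F, B2=S, B2=E, B3=T, B4=F, B5=F, B7=T, B8=F
test 3 (c=-1, h=5, x=1) fires B2->E, B1->T, B2->E, B1->T, B2->E, B1->T, B2->E, B1->T, B2->E, B1->T, B2->E, B1->T, B2->S, B1->F, ...; hits B1=T, B1=F, B2=S, B2=E, B3=F, B4=F, B5=T, B6=F, B7=T, B8=T
test 4 (c=1, h=0, x=1) fires B2->E, B1->F, B3->T, B4->T, B4->T, B4->T, B4->T, B4->T, B4->T, B4->F, B5->F, B7->T, B8->F; hits B1=F, B2=E, B3=T, B4=T, B4=F, B5=F, B7=T, B8=F
test 5 (c=1, h=0, x=4) fires B2->E, B1->F, B3->T, B4->T, B4->T, B4->T, B4->T, B4->T, B4->T, B4->F, B5->F, B7->T, B8->F; hits B1=F, B2=E, B3=T, B4=T, B4=F, B5=F, B7=T, B8=F
test 6 (c=0, h=2, x=5) fires B2->E, B1->T, B2->E, B1->T, B2->E, B1->T, B2->E, B1->T, B2->E, B1->T, B2->E, B1->T, B2->E, B1->T, ...; hits B1=T, B1=F, B2=S, B2=E, B3=T, B4=F, B5=F, B7=T, B8=F
test 7 (c=1, h=3, x=2) fires B2->E, B1->T, B2->E, B1->T, B2->E, B1->T, B2->E, B1->T, B2->E, B1->T, B2->E, B1->T, B2->E, B1->T, ...; hits B1=T, B1=F, B2=S, B2=E, B3=T, B4=F, B5=F, B7=T, B8=F
test 8 (c=-1, h=0, x=4) fires B2->E, B1->F, B3->F, B4->T, B4->T, B4->T, B4->T, B4->T, B4->T, B4->F, B5->T, B6->F, B7->T, B8->F; hits B1=F, B2=E, B3=F, B4=T, B4=F, B5=T, B6=F, B7=T, B8=F
test 9 (c=1, h=3, x=1) fires B2->E, B1->T, B2->E, B1->T, B2->E, B1->T, B2->E, B1->T, B2->E, B1->T, B2->E, B1->T, B2->S, B1->F, ...; hits B1=T, B1=F, B2=S, B2=E, B3=T, B4=F, B5=F, B7=T, B8=F
pool-wide coverage (14 outcomes): B1=T, B1=F, B2=S, B2=E, B3=T, B3=F, B4=T, B4=F, B5=T, B5=F, B6=F, B7=T, B8=T, B8=F
every size-1 subset falls short of the 14 outcomes (best: 10/14)
the canonical winner is {1, 3}: size 2, full 14-outcome coverage, earliest index list among size-2 covers
Answer: 1, 3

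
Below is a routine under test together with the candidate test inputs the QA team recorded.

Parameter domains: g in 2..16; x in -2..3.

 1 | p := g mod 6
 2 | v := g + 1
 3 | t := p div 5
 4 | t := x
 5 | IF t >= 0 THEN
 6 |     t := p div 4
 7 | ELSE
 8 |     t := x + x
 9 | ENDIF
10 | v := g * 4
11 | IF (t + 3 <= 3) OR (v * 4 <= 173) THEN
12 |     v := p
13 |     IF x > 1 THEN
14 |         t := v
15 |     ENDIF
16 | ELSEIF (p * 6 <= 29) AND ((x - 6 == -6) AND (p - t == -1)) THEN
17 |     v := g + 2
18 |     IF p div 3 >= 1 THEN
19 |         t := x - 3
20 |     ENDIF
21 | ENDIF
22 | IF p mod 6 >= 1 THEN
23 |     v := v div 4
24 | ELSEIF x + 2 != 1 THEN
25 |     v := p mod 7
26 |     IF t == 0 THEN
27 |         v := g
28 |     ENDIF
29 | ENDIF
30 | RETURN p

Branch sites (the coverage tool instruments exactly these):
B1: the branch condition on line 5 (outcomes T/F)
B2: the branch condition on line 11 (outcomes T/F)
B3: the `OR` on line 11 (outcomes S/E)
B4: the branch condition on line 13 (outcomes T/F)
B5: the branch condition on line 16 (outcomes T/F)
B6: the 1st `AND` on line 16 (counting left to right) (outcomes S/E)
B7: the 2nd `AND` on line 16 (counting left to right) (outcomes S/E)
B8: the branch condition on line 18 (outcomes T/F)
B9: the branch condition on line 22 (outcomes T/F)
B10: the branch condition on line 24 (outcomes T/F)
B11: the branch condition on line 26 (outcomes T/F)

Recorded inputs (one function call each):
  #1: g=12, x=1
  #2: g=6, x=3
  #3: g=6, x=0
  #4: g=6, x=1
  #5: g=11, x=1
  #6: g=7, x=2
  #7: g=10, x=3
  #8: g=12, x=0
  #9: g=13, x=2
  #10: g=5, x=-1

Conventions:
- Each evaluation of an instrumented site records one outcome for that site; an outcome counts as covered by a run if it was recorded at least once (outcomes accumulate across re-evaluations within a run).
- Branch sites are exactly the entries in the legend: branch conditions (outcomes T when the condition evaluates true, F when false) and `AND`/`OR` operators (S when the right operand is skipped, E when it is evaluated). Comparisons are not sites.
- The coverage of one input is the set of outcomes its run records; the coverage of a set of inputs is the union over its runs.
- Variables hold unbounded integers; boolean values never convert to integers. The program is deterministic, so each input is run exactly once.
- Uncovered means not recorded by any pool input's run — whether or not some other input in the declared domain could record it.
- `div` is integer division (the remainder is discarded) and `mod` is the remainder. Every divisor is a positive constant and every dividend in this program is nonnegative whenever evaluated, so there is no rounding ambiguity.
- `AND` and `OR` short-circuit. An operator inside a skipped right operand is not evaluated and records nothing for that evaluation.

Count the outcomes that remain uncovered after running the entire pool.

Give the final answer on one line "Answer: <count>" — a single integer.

run #1 (g=12, x=1) runs B1->T, B3->S, B2->T, B4->F, B9->F, B10->T, B11->T; records B1=T, B2=T, B3=S, B4=F, B9=F, B10=T, B11=T
run #2 (g=6, x=3) runs B1->T, B3->S, B2->T, B4->T, B9->F, B10->T, B11->T; records B1=T, B2=T, B3=S, B4=T, B9=F, B10=T, B11=T
run #3 (g=6, x=0) runs B1->T, B3->S, B2->T, B4->F, B9->F, B10->T, B11->T; records B1=T, B2=T, B3=S, B4=F, B9=F, B10=T, B11=T
run #4 (g=6, x=1) runs B1->T, B3->S, B2->T, B4->F, B9->F, B10->T, B11->T; records B1=T, B2=T, B3=S, B4=F, B9=F, B10=T, B11=T
run #5 (g=11, x=1) runs B1->T, B3->E, B2->F, B6->S, B5->F, B9->T; records B1=T, B2=F, B3=E, B5=F, B6=S, B9=T
run #6 (g=7, x=2) runs B1->T, B3->S, B2->T, B4->T, B9->T; records B1=T, B2=T, B3=S, B4=T, B9=T
run #7 (g=10, x=3) runs B1->T, B3->E, B2->T, B4->T, B9->T; records B1=T, B2=T, B3=E, B4=T, B9=T
run #8 (g=12, x=0) runs B1->T, B3->S, B2->T, B4->F, B9->F, B10->T, B11->T; records B1=T, B2=T, B3=S, B4=F, B9=F, B10=T, B11=T
run #9 (g=13, x=2) runs B1->T, B3->S, B2->T, B4->T, B9->T; records B1=T, B2=T, B3=S, B4=T, B9=T
run #10 (g=5, x=-1) runs B1->F, B3->S, B2->T, B4->F, B9->T; records B1=F, B2=T, B3=S, B4=F, B9=T
union over the pool: B1=T, B1=F, B2=T, B2=F, B3=S, B3=E, B4=T, B4=F, B5=F, B6=S, B9=T, B9=F, B10=T, B11=T
uncovered (8 of 22): B5=T, B6=E, B7=S, B7=E, B8=T, B8=F, B10=F, B11=F

Answer: 8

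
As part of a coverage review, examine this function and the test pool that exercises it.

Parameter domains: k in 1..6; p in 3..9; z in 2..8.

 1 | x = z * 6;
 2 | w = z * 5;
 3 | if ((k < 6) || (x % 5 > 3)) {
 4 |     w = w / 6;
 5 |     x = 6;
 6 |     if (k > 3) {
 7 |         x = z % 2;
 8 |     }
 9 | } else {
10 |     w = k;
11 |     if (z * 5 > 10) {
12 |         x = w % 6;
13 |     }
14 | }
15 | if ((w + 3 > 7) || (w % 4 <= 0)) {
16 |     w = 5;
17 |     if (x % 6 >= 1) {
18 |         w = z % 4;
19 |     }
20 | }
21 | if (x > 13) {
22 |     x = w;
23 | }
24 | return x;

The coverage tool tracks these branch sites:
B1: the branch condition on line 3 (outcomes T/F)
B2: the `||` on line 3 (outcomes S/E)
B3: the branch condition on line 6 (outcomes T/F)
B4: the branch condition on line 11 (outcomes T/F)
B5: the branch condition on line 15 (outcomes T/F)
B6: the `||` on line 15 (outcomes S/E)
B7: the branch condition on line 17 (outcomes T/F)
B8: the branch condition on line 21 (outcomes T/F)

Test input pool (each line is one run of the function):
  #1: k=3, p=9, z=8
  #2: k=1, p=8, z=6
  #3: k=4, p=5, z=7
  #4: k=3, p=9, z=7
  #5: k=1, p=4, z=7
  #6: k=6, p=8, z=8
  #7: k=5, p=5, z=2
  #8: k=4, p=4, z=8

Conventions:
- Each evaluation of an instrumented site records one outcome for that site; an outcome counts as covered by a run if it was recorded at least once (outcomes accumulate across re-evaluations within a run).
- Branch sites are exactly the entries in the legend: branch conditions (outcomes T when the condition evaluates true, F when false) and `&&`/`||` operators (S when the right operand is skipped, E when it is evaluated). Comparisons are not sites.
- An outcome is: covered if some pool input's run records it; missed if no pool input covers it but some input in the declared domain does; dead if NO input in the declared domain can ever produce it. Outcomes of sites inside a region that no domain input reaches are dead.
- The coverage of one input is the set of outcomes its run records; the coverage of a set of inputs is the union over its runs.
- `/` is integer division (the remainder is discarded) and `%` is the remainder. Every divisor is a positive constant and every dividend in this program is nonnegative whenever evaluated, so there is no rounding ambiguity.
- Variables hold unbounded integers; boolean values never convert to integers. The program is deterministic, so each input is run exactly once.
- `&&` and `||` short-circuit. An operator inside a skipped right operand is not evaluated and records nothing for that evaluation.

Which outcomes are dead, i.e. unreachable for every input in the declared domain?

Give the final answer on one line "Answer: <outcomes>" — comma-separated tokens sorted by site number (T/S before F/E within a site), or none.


running all 294 domain inputs and tallying outcomes:
  B8=T: never recorded by any domain input -> dead
  reachable outcomes have witnesses, e.g. B1=T (e.g. k=1, p=3, z=2), B1=F (e.g. k=6, p=3, z=2), B2=S (e.g. k=1, p=3, z=2), B2=E (e.g. k=6, p=3, z=2)
Answer: B8=T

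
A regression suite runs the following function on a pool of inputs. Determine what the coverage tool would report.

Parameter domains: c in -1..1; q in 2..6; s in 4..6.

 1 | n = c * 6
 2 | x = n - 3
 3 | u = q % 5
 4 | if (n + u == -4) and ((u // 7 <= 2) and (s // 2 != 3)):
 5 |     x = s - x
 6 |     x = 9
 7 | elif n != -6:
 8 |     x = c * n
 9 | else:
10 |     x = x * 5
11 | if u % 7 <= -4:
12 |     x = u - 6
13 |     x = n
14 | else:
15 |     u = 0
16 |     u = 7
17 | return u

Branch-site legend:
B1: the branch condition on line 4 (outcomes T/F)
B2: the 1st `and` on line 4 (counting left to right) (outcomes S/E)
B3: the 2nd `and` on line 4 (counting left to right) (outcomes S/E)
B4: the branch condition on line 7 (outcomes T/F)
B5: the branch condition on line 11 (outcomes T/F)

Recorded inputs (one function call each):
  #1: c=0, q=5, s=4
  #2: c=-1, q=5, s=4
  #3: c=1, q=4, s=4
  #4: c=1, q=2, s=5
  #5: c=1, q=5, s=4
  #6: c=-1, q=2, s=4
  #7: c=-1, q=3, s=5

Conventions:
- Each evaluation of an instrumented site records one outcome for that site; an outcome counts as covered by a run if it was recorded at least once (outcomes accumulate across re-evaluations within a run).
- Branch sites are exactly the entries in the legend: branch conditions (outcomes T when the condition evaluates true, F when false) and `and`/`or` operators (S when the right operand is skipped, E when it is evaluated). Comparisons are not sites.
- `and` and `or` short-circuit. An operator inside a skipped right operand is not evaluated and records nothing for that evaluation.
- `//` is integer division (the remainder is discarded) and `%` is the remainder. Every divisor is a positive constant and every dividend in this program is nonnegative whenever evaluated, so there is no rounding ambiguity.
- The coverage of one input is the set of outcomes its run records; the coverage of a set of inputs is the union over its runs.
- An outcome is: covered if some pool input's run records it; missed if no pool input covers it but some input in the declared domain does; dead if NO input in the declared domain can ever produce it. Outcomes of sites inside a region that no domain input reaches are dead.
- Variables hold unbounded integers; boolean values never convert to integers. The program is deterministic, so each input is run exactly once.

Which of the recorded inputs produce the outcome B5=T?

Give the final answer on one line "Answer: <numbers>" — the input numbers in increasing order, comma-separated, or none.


input #1 (c=0, q=5, s=4): does not record B5=T
input #2 (c=-1, q=5, s=4): does not record B5=T
input #3 (c=1, q=4, s=4): does not record B5=T
input #4 (c=1, q=2, s=5): does not record B5=T
input #5 (c=1, q=5, s=4): does not record B5=T
input #6 (c=-1, q=2, s=4): does not record B5=T
input #7 (c=-1, q=3, s=5): does not record B5=T
Answer: none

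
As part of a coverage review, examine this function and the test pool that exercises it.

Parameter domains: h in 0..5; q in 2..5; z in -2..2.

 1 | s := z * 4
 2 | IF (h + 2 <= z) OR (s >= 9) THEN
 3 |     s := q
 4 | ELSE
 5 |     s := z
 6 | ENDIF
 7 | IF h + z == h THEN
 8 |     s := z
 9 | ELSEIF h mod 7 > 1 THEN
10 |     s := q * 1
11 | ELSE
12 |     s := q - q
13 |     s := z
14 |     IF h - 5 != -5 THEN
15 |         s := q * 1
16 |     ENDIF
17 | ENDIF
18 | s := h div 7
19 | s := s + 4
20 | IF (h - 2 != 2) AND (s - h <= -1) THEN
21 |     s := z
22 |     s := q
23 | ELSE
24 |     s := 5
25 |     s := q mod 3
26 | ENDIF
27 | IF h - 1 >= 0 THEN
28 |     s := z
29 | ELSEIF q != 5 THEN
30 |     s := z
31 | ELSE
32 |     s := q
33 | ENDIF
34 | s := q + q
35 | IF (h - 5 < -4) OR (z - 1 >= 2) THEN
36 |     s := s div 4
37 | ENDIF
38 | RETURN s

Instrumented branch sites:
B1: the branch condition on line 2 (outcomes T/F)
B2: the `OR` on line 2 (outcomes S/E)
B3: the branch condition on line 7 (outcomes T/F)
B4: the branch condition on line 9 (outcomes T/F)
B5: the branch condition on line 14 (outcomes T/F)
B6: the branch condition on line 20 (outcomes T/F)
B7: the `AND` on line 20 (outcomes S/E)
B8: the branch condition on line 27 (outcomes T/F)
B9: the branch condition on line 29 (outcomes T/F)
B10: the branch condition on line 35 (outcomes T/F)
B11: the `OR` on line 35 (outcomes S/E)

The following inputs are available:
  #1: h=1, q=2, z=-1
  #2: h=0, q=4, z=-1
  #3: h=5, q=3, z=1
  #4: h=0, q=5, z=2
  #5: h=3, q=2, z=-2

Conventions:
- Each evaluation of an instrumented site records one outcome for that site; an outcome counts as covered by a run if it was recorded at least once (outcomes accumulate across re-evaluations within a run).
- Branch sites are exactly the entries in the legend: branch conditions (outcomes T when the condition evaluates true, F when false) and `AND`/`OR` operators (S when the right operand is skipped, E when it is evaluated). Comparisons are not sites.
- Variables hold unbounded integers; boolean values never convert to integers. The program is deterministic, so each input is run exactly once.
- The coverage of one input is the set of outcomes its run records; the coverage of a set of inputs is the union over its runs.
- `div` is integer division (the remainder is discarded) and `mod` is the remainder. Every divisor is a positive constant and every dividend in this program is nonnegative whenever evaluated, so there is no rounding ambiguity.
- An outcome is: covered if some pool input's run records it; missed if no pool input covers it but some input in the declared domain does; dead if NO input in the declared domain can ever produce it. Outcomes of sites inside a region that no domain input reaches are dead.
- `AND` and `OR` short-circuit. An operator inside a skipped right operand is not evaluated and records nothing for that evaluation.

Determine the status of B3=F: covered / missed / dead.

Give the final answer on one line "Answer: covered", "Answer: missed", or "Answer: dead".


B3=F is recorded by pool input(s) 1, 2, 3, 4, 5 -> covered
Answer: covered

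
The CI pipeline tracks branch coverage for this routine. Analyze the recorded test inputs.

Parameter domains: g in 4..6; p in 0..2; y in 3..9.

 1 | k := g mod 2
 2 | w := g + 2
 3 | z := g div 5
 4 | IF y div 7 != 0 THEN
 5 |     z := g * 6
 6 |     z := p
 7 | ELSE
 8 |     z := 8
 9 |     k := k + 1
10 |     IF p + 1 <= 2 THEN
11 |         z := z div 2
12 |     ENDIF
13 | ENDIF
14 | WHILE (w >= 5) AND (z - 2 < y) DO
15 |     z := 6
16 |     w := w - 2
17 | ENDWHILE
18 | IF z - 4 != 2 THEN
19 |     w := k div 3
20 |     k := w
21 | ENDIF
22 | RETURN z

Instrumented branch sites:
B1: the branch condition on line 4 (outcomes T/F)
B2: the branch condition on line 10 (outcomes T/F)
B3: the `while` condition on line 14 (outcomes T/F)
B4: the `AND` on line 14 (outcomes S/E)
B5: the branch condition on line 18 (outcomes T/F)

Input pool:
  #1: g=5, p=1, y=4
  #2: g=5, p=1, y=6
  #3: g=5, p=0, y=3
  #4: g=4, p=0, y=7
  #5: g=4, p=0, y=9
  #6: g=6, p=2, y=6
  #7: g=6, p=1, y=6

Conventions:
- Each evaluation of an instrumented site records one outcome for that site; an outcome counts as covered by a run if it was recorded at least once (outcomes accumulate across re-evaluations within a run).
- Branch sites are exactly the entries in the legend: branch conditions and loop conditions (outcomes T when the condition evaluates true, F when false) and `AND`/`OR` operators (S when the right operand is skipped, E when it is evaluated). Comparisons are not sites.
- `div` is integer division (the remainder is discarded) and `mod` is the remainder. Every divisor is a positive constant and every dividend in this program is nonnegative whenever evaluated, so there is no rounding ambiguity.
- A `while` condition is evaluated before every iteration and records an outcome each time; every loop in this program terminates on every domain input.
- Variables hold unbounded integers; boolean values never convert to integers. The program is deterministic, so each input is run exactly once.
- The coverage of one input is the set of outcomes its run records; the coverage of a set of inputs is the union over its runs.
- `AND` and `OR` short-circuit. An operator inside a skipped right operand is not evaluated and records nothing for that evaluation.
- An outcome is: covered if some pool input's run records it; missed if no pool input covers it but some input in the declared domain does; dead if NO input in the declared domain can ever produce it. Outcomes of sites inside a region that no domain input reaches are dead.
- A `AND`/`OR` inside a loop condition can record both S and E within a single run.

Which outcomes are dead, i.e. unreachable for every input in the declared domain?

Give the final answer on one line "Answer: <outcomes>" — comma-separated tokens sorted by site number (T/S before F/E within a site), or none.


sweeping the full domain (63 inputs) for each outcome:
  reachable outcomes have witnesses, e.g. B1=T (e.g. g=4, p=0, y=7), B1=F (e.g. g=4, p=0, y=3), B2=T (e.g. g=4, p=0, y=3), B2=F (e.g. g=4, p=2, y=3)
Answer: none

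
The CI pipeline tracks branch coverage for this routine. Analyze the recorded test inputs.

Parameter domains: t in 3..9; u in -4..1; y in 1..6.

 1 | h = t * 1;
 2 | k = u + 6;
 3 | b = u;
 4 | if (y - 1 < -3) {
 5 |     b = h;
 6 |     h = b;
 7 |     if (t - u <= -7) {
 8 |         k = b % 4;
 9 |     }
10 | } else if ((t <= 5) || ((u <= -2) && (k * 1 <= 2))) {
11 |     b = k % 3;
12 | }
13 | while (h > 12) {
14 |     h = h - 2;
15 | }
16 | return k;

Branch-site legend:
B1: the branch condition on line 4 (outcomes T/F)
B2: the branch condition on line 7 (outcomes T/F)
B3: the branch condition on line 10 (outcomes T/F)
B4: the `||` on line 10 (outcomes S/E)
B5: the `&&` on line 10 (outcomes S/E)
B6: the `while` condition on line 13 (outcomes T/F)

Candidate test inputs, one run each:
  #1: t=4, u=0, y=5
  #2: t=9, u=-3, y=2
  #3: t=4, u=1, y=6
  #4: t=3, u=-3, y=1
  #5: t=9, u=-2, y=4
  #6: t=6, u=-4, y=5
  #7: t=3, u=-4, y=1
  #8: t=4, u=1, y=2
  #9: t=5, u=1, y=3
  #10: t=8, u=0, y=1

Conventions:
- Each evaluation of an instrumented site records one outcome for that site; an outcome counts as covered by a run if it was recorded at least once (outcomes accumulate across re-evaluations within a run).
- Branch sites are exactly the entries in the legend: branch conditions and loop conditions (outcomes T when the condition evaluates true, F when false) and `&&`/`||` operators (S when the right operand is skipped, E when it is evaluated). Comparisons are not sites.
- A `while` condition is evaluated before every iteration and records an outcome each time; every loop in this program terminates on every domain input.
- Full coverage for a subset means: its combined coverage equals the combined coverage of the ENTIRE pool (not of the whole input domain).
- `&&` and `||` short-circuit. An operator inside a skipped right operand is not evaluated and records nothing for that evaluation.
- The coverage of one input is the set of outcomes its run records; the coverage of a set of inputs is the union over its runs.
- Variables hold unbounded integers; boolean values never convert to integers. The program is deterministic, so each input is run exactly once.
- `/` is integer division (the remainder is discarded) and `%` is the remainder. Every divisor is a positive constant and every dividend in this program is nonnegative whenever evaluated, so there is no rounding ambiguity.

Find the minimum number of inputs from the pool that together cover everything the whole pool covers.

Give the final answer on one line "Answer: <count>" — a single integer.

#1 (t=4, u=0, y=5) -> B1->F, B4->S, B3->T, B6->F; covered: B1=F, B3=T, B4=S, B6=F
#2 (t=9, u=-3, y=2) -> B1->F, B4->E, B5->E, B3->F, B6->F; covered: B1=F, B3=F, B4=E, B5=E, B6=F
#3 (t=4, u=1, y=6) -> B1->F, B4->S, B3->T, B6->F; covered: B1=F, B3=T, B4=S, B6=F
#4 (t=3, u=-3, y=1) -> B1->F, B4->S, B3->T, B6->F; covered: B1=F, B3=T, B4=S, B6=F
#5 (t=9, u=-2, y=4) -> B1->F, B4->E, B5->E, B3->F, B6->F; covered: B1=F, B3=F, B4=E, B5=E, B6=F
#6 (t=6, u=-4, y=5) -> B1->F, B4->E, B5->E, B3->T, B6->F; covered: B1=F, B3=T, B4=E, B5=E, B6=F
#7 (t=3, u=-4, y=1) -> B1->F, B4->S, B3->T, B6->F; covered: B1=F, B3=T, B4=S, B6=F
#8 (t=4, u=1, y=2) -> B1->F, B4->S, B3->T, B6->F; covered: B1=F, B3=T, B4=S, B6=F
#9 (t=5, u=1, y=3) -> B1->F, B4->S, B3->T, B6->F; covered: B1=F, B3=T, B4=S, B6=F
#10 (t=8, u=0, y=1) -> B1->F, B4->E, B5->S, B3->F, B6->F; covered: B1=F, B3=F, B4=E, B5=S, B6=F
union over all inputs: B1=F, B3=T, B3=F, B4=S, B4=E, B5=S, B5=E, B6=F (8 outcomes)
checked all size-1 subsets: none covers 8 outcomes (max 5/8)
checked all size-2 subsets: none covers 8 outcomes (max 7/8)
the canonical winner is {1, 2, 10}: size 3, full 8-outcome coverage, earliest index list among size-3 covers

Answer: 3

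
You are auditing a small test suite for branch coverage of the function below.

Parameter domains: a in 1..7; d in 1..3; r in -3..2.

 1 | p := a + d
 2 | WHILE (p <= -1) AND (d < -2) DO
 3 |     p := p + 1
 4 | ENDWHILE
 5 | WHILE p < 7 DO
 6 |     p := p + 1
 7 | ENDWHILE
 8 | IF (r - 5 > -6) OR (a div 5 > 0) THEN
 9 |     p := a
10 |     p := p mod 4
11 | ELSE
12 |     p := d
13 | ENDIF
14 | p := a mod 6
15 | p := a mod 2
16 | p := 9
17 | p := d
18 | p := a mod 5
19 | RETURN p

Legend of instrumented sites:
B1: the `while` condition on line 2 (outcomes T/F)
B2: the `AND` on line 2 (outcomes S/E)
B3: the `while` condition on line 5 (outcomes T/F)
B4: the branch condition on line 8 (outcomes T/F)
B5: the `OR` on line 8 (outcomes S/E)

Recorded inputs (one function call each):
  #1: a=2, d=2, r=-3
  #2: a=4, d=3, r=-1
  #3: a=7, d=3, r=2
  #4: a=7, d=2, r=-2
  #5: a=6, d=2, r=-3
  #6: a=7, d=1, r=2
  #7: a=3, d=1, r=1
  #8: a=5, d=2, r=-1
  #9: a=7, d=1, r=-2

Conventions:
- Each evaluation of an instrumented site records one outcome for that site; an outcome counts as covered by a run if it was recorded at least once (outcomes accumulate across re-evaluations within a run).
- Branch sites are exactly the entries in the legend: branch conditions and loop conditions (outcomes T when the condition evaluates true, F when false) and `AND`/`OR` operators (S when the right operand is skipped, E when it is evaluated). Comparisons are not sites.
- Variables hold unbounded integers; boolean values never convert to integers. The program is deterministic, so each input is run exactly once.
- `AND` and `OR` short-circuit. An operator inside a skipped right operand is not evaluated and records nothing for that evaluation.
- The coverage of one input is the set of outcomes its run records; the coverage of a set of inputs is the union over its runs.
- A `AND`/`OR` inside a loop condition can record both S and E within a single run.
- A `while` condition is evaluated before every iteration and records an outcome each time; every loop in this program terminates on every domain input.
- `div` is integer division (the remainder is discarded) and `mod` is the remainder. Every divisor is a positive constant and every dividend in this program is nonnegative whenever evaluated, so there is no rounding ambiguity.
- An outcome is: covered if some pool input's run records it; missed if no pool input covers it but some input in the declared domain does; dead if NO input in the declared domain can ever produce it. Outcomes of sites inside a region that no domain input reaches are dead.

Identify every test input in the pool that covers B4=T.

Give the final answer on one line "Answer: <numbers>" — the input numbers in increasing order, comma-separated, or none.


input #1 (a=2, d=2, r=-3): misses B4=T
input #2 (a=4, d=3, r=-1): misses B4=T
input #3 (a=7, d=3, r=2): covers B4=T
input #4 (a=7, d=2, r=-2): covers B4=T
input #5 (a=6, d=2, r=-3): covers B4=T
input #6 (a=7, d=1, r=2): covers B4=T
input #7 (a=3, d=1, r=1): covers B4=T
input #8 (a=5, d=2, r=-1): covers B4=T
input #9 (a=7, d=1, r=-2): covers B4=T
Answer: 3, 4, 5, 6, 7, 8, 9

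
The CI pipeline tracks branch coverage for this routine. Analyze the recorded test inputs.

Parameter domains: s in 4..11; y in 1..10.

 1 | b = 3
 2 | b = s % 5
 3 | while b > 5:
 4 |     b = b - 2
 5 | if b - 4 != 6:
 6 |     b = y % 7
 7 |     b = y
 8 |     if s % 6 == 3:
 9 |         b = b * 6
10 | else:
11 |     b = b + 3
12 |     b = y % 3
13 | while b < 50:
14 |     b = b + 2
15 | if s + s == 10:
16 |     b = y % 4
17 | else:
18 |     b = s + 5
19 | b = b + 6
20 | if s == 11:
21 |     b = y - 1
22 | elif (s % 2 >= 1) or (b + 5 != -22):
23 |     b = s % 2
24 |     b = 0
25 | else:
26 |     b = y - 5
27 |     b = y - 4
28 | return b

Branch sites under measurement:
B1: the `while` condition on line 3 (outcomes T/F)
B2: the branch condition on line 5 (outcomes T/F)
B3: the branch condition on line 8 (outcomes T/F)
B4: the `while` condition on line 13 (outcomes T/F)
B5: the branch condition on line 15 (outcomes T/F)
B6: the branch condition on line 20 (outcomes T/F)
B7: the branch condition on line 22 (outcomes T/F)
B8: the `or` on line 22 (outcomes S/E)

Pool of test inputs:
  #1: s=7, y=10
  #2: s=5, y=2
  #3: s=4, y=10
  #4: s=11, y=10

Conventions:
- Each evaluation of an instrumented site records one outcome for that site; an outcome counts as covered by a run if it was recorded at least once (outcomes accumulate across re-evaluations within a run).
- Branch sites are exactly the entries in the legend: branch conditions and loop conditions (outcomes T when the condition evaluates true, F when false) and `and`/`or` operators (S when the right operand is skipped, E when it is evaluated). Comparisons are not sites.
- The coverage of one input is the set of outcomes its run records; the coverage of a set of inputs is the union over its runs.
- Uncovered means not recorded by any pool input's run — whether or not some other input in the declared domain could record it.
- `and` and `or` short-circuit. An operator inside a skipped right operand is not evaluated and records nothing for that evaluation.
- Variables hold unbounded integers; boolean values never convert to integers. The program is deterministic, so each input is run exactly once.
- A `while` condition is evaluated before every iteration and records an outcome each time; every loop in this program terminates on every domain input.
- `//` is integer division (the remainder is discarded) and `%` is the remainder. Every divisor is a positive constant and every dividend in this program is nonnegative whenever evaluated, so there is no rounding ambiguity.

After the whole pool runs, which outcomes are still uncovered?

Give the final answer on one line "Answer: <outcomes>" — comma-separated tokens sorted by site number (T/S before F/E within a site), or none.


run #1 (s=7, y=10) runs B1->F, B2->T, B3->F, B4->T, B4->T, B4->T, B4->T, B4->T, B4->T, B4->T, B4->T, B4->T, B4->T, B4->T, ...; records B1=F, B2=T, B3=F, B4=T, B4=F, B5=F, B6=F, B7=T, B8=S
run #2 (s=5, y=2) runs B1->F, B2->T, B3->F, B4->T, B4->T, B4->T, B4->T, B4->T, B4->T, B4->T, B4->T, B4->T, B4->T, B4->T, ...; records B1=F, B2=T, B3=F, B4=T, B4=F, B5=T, B6=F, B7=T, B8=S
run #3 (s=4, y=10) runs B1->F, B2->T, B3->F, B4->T, B4->T, B4->T, B4->T, B4->T, B4->T, B4->T, B4->T, B4->T, B4->T, B4->T, ...; records B1=F, B2=T, B3=F, B4=T, B4=F, B5=F, B6=F, B7=T, B8=E
run #4 (s=11, y=10) runs B1->F, B2->T, B3->F, B4->T, B4->T, B4->T, B4->T, B4->T, B4->T, B4->T, B4->T, B4->T, B4->T, B4->T, ...; records B1=F, B2=T, B3=F, B4=T, B4=F, B5=F, B6=T
union over the pool: B1=F, B2=T, B3=F, B4=T, B4=F, B5=T, B5=F, B6=T, B6=F, B7=T, B8=S, B8=E
uncovered (4 of 16): B1=T, B2=F, B3=T, B7=F
Answer: B1=T, B2=F, B3=T, B7=F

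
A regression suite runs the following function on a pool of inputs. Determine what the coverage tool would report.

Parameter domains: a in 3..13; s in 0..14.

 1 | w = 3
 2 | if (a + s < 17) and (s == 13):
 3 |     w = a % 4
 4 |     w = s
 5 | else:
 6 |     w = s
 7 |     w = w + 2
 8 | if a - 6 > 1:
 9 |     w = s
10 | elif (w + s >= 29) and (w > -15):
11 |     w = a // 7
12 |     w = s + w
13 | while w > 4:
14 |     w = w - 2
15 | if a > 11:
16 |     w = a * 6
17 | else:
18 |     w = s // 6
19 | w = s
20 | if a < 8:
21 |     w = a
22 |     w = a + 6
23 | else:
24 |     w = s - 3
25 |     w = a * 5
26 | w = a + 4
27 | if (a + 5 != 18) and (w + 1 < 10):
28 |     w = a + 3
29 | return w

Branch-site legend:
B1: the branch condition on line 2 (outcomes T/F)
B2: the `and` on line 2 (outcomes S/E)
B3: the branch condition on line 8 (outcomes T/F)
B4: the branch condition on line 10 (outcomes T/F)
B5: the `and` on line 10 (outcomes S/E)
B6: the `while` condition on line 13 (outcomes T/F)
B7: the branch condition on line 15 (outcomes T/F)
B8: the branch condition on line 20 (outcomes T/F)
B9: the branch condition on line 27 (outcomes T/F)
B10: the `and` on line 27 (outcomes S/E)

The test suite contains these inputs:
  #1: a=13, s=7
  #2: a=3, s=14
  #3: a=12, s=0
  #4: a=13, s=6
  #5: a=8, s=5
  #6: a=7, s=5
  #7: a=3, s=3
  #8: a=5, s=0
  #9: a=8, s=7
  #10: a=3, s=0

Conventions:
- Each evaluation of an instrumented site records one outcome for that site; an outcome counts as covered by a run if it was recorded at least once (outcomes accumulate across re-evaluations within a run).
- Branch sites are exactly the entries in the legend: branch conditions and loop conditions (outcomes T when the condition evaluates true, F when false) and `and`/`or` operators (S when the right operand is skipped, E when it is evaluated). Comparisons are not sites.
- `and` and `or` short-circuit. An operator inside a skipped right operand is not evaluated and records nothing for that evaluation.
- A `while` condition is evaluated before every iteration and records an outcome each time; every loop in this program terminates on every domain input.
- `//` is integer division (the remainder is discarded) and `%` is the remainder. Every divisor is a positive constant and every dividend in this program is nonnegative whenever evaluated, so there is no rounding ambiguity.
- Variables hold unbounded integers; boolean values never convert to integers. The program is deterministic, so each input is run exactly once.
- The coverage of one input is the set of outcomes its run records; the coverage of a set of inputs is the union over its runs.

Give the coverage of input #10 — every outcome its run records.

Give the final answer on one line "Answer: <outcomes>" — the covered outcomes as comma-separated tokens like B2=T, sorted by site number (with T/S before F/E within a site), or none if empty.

Simulating input #10 (a=3, s=0) step by step:
  B2->E, B1->F, B3->F, B5->S, B4->F, B6->F, B7->F, B8->T, B10->E, B9->T
deduplicating events, the covered set is: B1=F, B2=E, B3=F, B4=F, B5=S, B6=F, B7=F, B8=T, B9=T, B10=E

Answer: B1=F, B2=E, B3=F, B4=F, B5=S, B6=F, B7=F, B8=T, B9=T, B10=E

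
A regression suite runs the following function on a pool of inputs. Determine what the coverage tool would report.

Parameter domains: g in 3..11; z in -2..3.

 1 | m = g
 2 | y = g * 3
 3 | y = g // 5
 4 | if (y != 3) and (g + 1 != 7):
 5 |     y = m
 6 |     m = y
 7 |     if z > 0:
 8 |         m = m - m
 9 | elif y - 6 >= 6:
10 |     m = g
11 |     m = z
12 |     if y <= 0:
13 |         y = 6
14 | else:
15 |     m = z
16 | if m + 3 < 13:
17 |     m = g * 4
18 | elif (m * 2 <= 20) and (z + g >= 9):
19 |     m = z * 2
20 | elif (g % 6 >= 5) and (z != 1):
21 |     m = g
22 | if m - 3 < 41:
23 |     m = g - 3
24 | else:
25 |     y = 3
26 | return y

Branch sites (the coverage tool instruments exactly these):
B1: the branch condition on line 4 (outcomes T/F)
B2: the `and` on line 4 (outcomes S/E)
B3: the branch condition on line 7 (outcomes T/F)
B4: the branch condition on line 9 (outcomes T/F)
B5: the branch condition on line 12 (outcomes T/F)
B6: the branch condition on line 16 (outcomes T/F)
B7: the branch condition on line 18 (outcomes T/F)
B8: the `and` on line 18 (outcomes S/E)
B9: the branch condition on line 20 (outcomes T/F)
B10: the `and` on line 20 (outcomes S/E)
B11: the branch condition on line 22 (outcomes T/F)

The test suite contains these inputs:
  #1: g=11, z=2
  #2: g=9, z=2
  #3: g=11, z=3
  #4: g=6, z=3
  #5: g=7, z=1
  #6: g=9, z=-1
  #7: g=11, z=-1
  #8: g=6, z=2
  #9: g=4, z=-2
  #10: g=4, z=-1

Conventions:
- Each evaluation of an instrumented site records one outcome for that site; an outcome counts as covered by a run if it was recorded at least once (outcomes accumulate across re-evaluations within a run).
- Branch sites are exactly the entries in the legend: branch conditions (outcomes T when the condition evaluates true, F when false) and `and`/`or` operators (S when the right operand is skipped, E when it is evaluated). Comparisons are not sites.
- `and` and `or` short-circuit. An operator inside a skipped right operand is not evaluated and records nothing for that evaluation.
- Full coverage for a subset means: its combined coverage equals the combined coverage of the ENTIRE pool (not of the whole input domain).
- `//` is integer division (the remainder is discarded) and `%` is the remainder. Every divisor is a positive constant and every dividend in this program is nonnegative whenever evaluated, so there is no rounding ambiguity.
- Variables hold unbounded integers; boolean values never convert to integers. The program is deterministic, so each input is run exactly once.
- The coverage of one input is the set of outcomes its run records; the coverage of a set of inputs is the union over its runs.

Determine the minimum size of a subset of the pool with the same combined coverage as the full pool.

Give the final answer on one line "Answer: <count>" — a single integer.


input #1 (g=11, z=2): events B2->E, B1->T, B3->T, B6->T, B11->F; covers B1=T, B2=E, B3=T, B6=T, B11=F
input #2 (g=9, z=2): events B2->E, B1->T, B3->T, B6->T, B11->T; covers B1=T, B2=E, B3=T, B6=T, B11=T
input #3 (g=11, z=3): events B2->E, B1->T, B3->T, B6->T, B11->F; covers B1=T, B2=E, B3=T, B6=T, B11=F
input #4 (g=6, z=3): events B2->E, B1->F, B4->F, B6->T, B11->T; covers B1=F, B2=E, B4=F, B6=T, B11=T
input #5 (g=7, z=1): events B2->E, B1->T, B3->T, B6->T, B11->T; covers B1=T, B2=E, B3=T, B6=T, B11=T
input #6 (g=9, z=-1): events B2->E, B1->T, B3->F, B6->T, B11->T; covers B1=T, B2=E, B3=F, B6=T, B11=T
input #7 (g=11, z=-1): events B2->E, B1->T, B3->F, B6->F, B8->S, B7->F, B10->E, B9->T, B11->T; covers B1=T, B2=E, B3=F, B6=F, B7=F, B8=S, B9=T, B10=E, B11=T
input #8 (g=6, z=2): events B2->E, B1->F, B4->F, B6->T, B11->T; covers B1=F, B2=E, B4=F, B6=T, B11=T
input #9 (g=4, z=-2): events B2->E, B1->T, B3->F, B6->T, B11->T; covers B1=T, B2=E, B3=F, B6=T, B11=T
input #10 (g=4, z=-1): events B2->E, B1->T, B3->F, B6->T, B11->T; covers B1=T, B2=E, B3=F, B6=T, B11=T
the full pool covers 14 outcomes: B1=T, B1=F, B2=E, B3=T, B3=F, B4=F, B6=T, B6=F, B7=F, B8=S, B9=T, B10=E, B11=T, B11=F
every size-1 subset falls short of the 14 outcomes (best: 9/14)
every size-2 subset falls short of the 14 outcomes (best: 12/14)
the canonical winner is {1, 4, 7}: size 3, full 14-outcome coverage, earliest index list among size-3 covers
Answer: 3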